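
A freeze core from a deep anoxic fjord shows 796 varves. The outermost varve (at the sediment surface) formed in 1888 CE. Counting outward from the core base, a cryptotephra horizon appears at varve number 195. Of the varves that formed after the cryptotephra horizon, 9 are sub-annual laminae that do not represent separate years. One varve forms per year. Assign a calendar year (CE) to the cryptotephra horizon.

1296 CE

796 − 195 = 601 varves lie beyond the cryptotephra horizon toward the sediment surface.
Excluding 9 false varves: 601 − 9 = 592.
Counting back 592 years from 1888 CE places the cryptotephra horizon in 1888 − 592 = 1296 CE.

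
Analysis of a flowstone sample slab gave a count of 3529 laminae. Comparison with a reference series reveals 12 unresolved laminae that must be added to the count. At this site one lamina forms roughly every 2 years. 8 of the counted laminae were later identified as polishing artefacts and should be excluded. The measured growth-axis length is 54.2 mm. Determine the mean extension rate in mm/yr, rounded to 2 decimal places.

0.01 mm/yr

Adjusted count: 3529 − 8 + 12 = 3533 laminae.
At 2 years per lamina, 3533 × 2 = 7066 years.
Extension rate ≈ 54.2 / 7066 = 0.01 mm/yr.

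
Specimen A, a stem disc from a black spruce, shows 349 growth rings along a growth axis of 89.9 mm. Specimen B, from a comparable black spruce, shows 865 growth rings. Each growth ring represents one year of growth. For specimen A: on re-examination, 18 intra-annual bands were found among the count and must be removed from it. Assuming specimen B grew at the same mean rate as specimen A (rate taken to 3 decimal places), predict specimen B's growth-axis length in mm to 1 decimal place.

235.3 mm

Specimen A: correcting the raw count gives 349 − 18 = 331 true growth rings.
A: Mean rate = 89.9 mm / 331 years ≈ 0.272 mm/yr.
For B, 0.272 mm/year × 865 years = 235.3 mm.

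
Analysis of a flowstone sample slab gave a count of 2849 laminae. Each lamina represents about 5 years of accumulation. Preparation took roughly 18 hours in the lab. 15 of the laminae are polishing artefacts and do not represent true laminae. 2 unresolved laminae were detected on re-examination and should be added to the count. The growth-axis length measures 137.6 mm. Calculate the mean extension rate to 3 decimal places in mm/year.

0.010 mm/year

Correcting the raw count gives 2849 − 15 + 2 = 2836 true laminae.
2836 laminae at 5 years each span 2836 × 5 = 14180 years.
Extension rate ≈ 137.6 / 14180 = 0.010 mm/year.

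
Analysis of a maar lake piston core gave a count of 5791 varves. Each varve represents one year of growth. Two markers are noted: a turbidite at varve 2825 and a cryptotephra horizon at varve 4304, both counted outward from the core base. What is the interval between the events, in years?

The two markers are separated by 4304 − 2825 = 1479 varves.
At one varve per year, 1479 years elapsed between them.

1479 yr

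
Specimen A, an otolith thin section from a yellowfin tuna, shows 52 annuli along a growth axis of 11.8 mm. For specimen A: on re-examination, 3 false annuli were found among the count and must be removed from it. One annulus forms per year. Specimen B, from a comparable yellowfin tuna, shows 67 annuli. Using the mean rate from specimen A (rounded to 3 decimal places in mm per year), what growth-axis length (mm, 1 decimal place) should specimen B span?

16.1 mm

Specimen A: correcting the raw count gives 52 − 3 = 49 true annuli.
A: Mean rate = 11.8 mm / 49 years ≈ 0.241 mm/yr.
Length of B = 0.241 × 67 = 16.1 mm.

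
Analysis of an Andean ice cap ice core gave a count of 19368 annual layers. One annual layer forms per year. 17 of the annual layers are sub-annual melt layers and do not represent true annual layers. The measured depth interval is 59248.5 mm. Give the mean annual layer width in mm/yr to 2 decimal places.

Adjusted count: 19368 − 17 = 19351 annual layers.
Extension rate ≈ 59248.5 / 19351 = 3.06 mm/yr.

3.06 mm/yr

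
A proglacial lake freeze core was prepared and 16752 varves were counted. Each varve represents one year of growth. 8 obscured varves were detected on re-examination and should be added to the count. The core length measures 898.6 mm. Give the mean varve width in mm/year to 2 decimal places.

0.05 mm/year

True varve count = 16752 + 8 = 16760.
898.6 mm over 16760 years gives 898.6 / 16760 ≈ 0.05 mm/year.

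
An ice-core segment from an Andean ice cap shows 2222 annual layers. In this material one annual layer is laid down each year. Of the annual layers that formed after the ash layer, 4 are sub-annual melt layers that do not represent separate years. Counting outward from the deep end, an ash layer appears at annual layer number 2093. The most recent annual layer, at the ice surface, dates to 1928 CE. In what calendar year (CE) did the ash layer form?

The ash layer sits at annual layer 2093 from the deep end, so 2222 − 2093 = 129 annual layers formed after it.
Removing the 4 false annual layers leaves 129 − 4 = 125 true annual layers beyond the ash layer.
1928 − 125 = 1803 CE.

1803 CE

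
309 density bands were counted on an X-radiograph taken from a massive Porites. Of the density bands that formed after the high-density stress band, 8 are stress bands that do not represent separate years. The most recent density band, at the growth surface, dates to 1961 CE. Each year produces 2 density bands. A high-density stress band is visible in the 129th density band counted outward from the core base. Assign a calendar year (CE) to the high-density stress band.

309 − 129 = 180 density bands lie beyond the high-density stress band toward the growth surface.
180 − 8 false = 172 true density bands after the high-density stress band.
With 2 density bands per year, 172 / 2 = 86 years.
1961 − 86 = 1875 CE.

1875 CE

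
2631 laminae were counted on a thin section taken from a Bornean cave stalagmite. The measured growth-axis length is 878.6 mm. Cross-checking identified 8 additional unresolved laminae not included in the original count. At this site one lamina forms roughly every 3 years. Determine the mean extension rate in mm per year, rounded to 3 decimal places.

Correcting the raw count gives 2631 + 8 = 2639 true laminae.
2639 laminae at 3 years each span 2639 × 3 = 7917 years.
878.6 mm over 7917 years gives 878.6 / 7917 ≈ 0.111 mm per year.

0.111 mm per year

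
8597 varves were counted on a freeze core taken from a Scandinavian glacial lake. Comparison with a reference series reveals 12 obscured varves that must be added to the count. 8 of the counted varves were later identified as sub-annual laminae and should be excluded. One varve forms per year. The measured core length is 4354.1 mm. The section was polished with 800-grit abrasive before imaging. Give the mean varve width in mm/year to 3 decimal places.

0.506 mm/year

True varve count = 8597 − 8 + 12 = 8601.
Extension rate ≈ 4354.1 / 8601 = 0.506 mm/year.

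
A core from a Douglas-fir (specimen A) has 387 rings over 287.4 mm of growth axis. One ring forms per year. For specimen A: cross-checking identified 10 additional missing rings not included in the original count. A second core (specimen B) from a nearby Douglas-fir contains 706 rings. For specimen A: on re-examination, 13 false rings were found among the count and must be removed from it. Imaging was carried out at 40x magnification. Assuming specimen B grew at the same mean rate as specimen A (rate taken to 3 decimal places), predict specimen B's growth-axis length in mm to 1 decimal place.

Specimen A: true ring count = 387 − 13 + 10 = 384.
A: 287.4 mm over 384 years gives 287.4 / 384 ≈ 0.748 mm/year.
For B, 0.748 mm/year × 706 years = 528.1 mm.

528.1 mm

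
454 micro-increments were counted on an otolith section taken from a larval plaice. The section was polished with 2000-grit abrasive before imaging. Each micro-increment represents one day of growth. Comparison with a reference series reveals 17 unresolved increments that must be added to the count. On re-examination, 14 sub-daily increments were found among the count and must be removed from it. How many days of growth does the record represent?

After corrections the count is 454 − 14 + 17 = 457 micro-increments.
With a one-to-one micro-increment periodicity this is 457 days.

457 days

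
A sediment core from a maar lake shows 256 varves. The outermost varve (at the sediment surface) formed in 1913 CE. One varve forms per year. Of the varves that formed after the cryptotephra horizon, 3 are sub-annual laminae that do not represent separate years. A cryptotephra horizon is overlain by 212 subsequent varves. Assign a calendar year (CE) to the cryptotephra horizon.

1704 CE

212 varves formed after the cryptotephra horizon.
Excluding 3 false varves: 212 − 3 = 209.
1913 − 209 = 1704 CE.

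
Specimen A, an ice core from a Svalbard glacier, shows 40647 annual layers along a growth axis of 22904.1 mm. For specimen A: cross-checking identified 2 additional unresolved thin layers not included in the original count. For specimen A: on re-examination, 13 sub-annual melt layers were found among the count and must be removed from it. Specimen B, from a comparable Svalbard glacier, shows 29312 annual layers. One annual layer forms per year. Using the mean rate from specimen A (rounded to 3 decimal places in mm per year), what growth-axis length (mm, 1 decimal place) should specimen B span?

16532.0 mm

Specimen A: correcting the raw count gives 40647 − 13 + 2 = 40636 true annual layers.
A: Mean rate = 22904.1 mm / 40636 years ≈ 0.564 mm per year.
For B, 0.564 mm/year × 29312 years = 16532.0 mm.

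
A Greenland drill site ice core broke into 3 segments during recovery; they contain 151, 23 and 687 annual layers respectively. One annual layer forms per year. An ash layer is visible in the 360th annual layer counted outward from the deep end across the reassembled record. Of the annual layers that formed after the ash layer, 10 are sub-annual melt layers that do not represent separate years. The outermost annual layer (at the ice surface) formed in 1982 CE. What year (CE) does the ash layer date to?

1491 CE

Total annual layers = 151 + 23 + 687 = 861.
861 − 360 = 501 annual layers lie beyond the ash layer toward the ice surface.
Removing the 10 false annual layers leaves 501 − 10 = 491 true annual layers beyond the ash layer.
The annual layer at the ice surface is 1982 CE, so the ash layer dates to 1982 − 491 = 1491 CE.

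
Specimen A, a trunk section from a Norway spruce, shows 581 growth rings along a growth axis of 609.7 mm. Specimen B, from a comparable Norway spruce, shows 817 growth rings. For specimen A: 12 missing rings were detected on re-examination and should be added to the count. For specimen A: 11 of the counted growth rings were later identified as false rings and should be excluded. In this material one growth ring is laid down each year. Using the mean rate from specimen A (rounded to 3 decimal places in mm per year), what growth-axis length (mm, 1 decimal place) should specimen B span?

Specimen A: correcting the raw count gives 581 − 11 + 12 = 582 true growth rings.
A: Extension rate ≈ 609.7 / 582 = 1.048 mm/yr.
For B, 1.048 mm/year × 817 years = 856.2 mm.

856.2 mm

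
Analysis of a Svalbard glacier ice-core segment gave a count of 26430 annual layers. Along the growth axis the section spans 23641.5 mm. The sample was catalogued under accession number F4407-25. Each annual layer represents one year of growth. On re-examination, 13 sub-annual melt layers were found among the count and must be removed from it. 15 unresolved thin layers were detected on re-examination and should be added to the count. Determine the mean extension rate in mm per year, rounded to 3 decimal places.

0.894 mm per year

After corrections the count is 26430 − 13 + 15 = 26432 annual layers.
23641.5 mm over 26432 years gives 23641.5 / 26432 ≈ 0.894 mm per year.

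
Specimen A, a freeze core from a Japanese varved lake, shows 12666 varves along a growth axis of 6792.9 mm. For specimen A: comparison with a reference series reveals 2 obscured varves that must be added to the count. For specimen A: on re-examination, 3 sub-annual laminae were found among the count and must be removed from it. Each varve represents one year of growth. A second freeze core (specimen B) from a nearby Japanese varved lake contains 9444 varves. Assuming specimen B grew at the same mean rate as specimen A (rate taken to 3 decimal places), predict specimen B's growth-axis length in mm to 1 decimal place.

5062.0 mm

Specimen A: adjusted count: 12666 − 3 + 2 = 12665 varves.
A: Extension rate ≈ 6792.9 / 12665 = 0.536 mm/yr.
B's length ≈ 0.536 × 9444 = 5062.0 mm.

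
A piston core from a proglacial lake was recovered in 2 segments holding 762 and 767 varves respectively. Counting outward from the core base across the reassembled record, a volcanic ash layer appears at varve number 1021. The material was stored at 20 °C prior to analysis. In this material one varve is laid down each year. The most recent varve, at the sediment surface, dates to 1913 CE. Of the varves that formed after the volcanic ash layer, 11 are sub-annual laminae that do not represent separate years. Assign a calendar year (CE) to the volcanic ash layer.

Total varves = 762 + 767 = 1529.
The volcanic ash layer sits at varve 1021 from the core base, so 1529 − 1021 = 508 varves formed after it.
508 − 11 false = 497 true varves after the volcanic ash layer.
The varve at the sediment surface is 1913 CE, so the volcanic ash layer dates to 1913 − 497 = 1416 CE.

1416 CE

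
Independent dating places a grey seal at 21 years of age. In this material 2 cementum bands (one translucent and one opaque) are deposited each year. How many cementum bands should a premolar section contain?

42 cementum bands

Expected cementum bands: 21 × 2 = 42.
So 42 cementum bands should be present.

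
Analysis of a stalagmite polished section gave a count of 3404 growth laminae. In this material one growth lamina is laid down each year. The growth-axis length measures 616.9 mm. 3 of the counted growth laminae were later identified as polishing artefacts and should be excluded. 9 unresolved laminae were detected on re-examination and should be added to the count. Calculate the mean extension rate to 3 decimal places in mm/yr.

0.181 mm/yr

After corrections the count is 3404 − 3 + 9 = 3410 growth laminae.
Extension rate ≈ 616.9 / 3410 = 0.181 mm/yr.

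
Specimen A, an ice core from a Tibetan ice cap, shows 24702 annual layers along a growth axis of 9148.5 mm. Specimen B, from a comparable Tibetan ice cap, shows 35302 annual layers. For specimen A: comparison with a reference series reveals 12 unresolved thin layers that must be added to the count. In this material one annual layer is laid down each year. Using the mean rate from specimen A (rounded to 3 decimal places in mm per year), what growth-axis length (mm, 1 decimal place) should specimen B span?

13061.7 mm

Specimen A: after corrections the count is 24702 + 12 = 24714 annual layers.
A: Mean rate = 9148.5 mm / 24714 years ≈ 0.370 mm per year.
Length of B = 0.370 × 35302 = 13061.7 mm.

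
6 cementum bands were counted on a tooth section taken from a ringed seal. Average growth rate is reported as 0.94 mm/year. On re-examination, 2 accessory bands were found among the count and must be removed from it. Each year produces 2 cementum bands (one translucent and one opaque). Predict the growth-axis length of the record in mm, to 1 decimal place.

1.9 mm

Correcting the raw count gives 6 − 2 = 4 true cementum bands.
With 2 cementum bands per year, 4 / 2 = 2 years.
Length ≈ 0.94 × 2 = 1.9 mm.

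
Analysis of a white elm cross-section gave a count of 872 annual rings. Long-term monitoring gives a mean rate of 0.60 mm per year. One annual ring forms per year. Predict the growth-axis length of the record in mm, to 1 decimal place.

The record spans 872 years at 0.60 mm per year.
Length ≈ 0.60 × 872 = 523.2 mm.

523.2 mm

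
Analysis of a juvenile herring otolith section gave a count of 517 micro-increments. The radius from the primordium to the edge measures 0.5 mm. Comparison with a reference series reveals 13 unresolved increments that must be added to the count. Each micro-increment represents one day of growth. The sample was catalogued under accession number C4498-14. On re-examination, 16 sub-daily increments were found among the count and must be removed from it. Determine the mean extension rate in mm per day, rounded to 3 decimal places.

0.001 mm per day

Adjusted count: 517 − 16 + 13 = 514 micro-increments.
Mean rate = 0.5 mm / 514 days ≈ 0.001 mm per day.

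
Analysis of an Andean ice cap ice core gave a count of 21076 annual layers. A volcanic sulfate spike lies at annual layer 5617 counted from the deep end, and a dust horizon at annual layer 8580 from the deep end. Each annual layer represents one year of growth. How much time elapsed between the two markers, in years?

2963 yr

Separation: 8580 − 5617 = 2963 annual layers.
At one annual layer per year, 2963 years elapsed between them.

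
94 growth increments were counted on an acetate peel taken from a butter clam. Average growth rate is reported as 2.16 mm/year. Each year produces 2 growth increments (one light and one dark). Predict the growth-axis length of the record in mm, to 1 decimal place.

101.5 mm

94 growth increments at 2 per year is 94 / 2 = 47 years.
47 years at 2.16 mm/year gives 2.16 × 47 = 101.5 mm.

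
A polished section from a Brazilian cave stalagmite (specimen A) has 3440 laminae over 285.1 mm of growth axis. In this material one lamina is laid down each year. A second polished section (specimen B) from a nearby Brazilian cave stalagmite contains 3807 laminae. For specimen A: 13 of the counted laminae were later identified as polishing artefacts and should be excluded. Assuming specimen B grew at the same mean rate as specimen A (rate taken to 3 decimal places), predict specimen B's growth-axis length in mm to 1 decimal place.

316.0 mm

Specimen A: after corrections the count is 3440 − 13 = 3427 laminae.
A: 285.1 mm over 3427 years gives 285.1 / 3427 ≈ 0.083 mm/year.
For B, 0.083 mm/year × 3807 years = 316.0 mm.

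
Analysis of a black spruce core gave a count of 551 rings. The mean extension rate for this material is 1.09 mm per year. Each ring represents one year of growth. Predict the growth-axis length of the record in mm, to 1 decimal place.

The record spans 551 years at 1.09 mm per year.
Length ≈ 1.09 × 551 = 600.6 mm.

600.6 mm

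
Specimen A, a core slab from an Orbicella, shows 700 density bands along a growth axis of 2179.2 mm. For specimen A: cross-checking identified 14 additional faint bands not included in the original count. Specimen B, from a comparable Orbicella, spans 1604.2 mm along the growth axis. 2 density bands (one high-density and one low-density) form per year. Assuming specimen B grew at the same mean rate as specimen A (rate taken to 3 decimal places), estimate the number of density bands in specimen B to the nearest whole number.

526 density bands

Specimen A: after corrections the count is 700 + 14 = 714 density bands.
Specimen A: 714 density bands at 2 per year is 714 / 2 = 357 years.
A: 2179.2 mm over 357 years gives 2179.2 / 357 ≈ 6.104 mm per year.
Specimen B: 1604.2 mm / 6.104 mm per year = 262.81 years; at 2 density bands per year that is 262.81 × 2 ≈ 526 density bands.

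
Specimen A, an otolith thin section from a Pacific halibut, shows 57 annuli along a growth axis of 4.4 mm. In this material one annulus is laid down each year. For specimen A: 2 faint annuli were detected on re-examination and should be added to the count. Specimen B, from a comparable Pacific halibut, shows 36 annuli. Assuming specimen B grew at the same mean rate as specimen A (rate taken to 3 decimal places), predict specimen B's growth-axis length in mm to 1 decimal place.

2.7 mm

Specimen A: true annulus count = 57 + 2 = 59.
A: Mean rate = 4.4 mm / 59 years ≈ 0.075 mm/yr.
For B, 0.075 mm/year × 36 years = 2.7 mm.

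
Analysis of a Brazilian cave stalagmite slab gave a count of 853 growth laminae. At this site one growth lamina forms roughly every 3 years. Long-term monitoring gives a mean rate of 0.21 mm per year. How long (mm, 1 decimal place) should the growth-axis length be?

537.4 mm

At 3 years per growth lamina, 853 × 3 = 2559 years.
2559 years at 0.21 mm/year gives 0.21 × 2559 = 537.4 mm.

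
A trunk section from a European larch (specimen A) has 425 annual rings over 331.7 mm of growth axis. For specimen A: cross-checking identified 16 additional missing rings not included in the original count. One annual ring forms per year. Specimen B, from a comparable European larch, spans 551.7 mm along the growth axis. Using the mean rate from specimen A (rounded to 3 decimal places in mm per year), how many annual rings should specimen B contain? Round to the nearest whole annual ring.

734 annual rings

Specimen A: adjusted count: 425 + 16 = 441 annual rings.
A: 331.7 mm over 441 years gives 331.7 / 441 ≈ 0.752 mm/yr.
For B, 551.7 / 0.752 = 733.64 years ≈ 734 annual rings.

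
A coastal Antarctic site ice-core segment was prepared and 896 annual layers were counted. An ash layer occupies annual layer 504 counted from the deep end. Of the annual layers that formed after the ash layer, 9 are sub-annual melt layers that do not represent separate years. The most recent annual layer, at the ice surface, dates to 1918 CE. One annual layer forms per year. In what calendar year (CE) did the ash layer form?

1535 CE

The ash layer sits at annual layer 504 from the deep end, so 896 − 504 = 392 annual layers formed after it.
392 − 9 false = 383 true annual layers after the ash layer.
1918 − 383 = 1535 CE.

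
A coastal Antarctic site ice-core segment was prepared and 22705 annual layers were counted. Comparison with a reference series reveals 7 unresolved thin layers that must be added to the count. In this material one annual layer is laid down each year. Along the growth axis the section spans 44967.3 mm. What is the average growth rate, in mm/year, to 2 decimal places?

True annual layer count = 22705 + 7 = 22712.
Extension rate ≈ 44967.3 / 22712 = 1.98 mm/year.

1.98 mm/year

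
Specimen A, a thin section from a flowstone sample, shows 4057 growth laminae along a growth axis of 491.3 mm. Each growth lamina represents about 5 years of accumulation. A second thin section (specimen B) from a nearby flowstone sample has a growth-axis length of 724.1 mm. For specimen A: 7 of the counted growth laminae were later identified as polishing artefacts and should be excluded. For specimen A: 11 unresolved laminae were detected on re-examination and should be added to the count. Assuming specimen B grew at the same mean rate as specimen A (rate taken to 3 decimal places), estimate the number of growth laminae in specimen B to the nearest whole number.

Specimen A: true growth lamina count = 4057 − 7 + 11 = 4061.
Specimen A: at 5 years per growth lamina, 4061 × 5 = 20305 years.
A: 491.3 mm over 20305 years gives 491.3 / 20305 ≈ 0.024 mm per year.
Specimen B: 724.1 mm / 0.024 mm per year = 30170.83 years; at 5 years per growth lamina that is 30170.83 / 5 ≈ 6034 growth laminae.

6034 growth laminae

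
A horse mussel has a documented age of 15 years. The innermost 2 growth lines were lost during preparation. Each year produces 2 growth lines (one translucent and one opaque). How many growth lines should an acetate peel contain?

15 years at 2 growth lines per year gives 15 × 2 = 30 growth lines.
Less the 2 uncaptured growth lines: 30 − 2 = 28.

28 growth lines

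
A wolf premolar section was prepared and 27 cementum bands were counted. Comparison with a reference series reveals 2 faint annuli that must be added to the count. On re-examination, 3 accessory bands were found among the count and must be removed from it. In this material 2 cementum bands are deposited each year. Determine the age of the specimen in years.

Adjusted count: 27 − 3 + 2 = 26 cementum bands.
26 cementum bands at 2 per year is 26 / 2 = 13 years.

13 years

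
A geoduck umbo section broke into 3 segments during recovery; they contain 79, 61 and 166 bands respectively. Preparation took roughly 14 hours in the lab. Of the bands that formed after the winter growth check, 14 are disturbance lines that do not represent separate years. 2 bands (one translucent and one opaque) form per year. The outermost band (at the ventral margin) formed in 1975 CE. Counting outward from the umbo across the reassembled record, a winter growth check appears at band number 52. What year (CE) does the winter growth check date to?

Total bands = 79 + 61 + 166 = 306.
The winter growth check sits at band 52 from the umbo, so 306 − 52 = 254 bands formed after it.
Removing the 14 false bands leaves 254 − 14 = 240 true bands beyond the winter growth check.
With 2 bands per year, 240 / 2 = 120 years.
The band at the ventral margin is 1975 CE, so the winter growth check dates to 1975 − 120 = 1855 CE.

1855 CE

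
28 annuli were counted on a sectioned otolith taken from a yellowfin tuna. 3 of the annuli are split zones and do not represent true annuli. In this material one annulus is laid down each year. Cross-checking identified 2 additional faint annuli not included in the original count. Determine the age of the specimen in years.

Correcting the raw count gives 28 − 3 + 2 = 27 true annuli.
With a one-to-one annulus periodicity this is 27 years.

27 years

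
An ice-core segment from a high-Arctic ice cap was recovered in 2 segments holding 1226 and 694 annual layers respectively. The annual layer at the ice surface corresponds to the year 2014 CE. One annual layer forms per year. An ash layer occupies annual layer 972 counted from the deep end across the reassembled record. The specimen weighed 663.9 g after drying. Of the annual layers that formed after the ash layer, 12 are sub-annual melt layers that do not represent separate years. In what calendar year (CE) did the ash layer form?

Total annual layers = 1226 + 694 = 1920.
The ash layer sits at annual layer 972 from the deep end, so 1920 − 972 = 948 annual layers formed after it.
Removing the 12 false annual layers leaves 948 − 12 = 936 true annual layers beyond the ash layer.
The annual layer at the ice surface is 2014 CE, so the ash layer dates to 2014 − 936 = 1078 CE.

1078 CE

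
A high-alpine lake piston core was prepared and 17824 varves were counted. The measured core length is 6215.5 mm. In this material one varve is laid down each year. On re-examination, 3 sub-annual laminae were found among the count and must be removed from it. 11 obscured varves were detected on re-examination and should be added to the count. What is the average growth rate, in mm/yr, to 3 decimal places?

0.349 mm/yr

True varve count = 17824 − 3 + 11 = 17832.
Extension rate ≈ 6215.5 / 17832 = 0.349 mm/yr.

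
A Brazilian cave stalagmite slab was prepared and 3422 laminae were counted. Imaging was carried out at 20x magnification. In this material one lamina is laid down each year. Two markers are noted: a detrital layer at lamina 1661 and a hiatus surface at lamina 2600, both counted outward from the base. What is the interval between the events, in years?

939 yr

2600 − 1661 = 939 laminae lie between the two events.
At one lamina per year, 939 years elapsed between them.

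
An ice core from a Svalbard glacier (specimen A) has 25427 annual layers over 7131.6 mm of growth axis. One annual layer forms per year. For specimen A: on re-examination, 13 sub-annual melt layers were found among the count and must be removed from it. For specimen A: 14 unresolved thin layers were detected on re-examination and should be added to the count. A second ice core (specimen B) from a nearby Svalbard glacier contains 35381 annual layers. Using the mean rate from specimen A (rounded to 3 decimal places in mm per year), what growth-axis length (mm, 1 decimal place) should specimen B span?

Specimen A: true annual layer count = 25427 − 13 + 14 = 25428.
A: Extension rate ≈ 7131.6 / 25428 = 0.280 mm per year.
B's length ≈ 0.280 × 35381 = 9906.7 mm.

9906.7 mm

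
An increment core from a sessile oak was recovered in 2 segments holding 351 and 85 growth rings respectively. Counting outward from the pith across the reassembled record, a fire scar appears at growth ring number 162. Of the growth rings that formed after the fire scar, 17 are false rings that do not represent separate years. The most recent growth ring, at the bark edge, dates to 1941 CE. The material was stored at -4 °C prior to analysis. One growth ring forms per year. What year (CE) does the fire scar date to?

1684 CE

Total growth rings = 351 + 85 = 436.
436 − 162 = 274 growth rings lie beyond the fire scar toward the bark edge.
274 − 17 false = 257 true growth rings after the fire scar.
1941 − 257 = 1684 CE.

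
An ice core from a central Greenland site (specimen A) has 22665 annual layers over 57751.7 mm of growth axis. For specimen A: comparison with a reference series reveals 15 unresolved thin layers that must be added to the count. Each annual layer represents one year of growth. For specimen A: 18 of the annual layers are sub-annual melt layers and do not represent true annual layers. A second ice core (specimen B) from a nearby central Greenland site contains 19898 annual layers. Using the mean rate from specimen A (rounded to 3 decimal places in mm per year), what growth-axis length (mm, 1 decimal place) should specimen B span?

Specimen A: true annual layer count = 22665 − 18 + 15 = 22662.
A: Extension rate ≈ 57751.7 / 22662 = 2.548 mm per year.
Length of B = 2.548 × 19898 = 50700.1 mm.

50700.1 mm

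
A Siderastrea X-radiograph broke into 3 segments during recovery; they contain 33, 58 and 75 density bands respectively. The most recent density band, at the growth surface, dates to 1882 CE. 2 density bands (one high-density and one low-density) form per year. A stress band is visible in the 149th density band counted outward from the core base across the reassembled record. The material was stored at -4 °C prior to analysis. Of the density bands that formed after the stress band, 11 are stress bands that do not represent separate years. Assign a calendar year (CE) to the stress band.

Total density bands = 33 + 58 + 75 = 166.
166 − 149 = 17 density bands lie beyond the stress band toward the growth surface.
Excluding 11 false density bands: 17 − 11 = 6.
Dividing by 2 density bands per year: 6 / 2 = 3 years.
The density band at the growth surface is 1882 CE, so the stress band dates to 1882 − 3 = 1879 CE.

1879 CE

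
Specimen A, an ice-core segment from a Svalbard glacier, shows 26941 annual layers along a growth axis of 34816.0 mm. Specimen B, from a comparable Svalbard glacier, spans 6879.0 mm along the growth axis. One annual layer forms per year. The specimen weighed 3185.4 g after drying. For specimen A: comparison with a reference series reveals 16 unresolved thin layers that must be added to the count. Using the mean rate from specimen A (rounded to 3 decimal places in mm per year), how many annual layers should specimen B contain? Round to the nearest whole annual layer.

5324 annual layers

Specimen A: correcting the raw count gives 26941 + 16 = 26957 true annual layers.
A: 34816.0 mm over 26957 years gives 34816.0 / 26957 ≈ 1.292 mm/year.
Specimen B: 6879.0 mm / 1.292 mm per year = 5324.30 years ≈ 5324 annual layers.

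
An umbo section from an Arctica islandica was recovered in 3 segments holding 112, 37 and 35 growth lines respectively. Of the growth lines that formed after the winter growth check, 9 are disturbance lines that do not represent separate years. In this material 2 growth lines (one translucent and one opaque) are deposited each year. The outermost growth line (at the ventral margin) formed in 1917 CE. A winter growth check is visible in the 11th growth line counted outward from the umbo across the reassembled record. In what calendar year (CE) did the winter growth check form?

Total growth lines = 112 + 37 + 35 = 184.
The winter growth check sits at growth line 11 from the umbo, so 184 − 11 = 173 growth lines formed after it.
Excluding 9 false growth lines: 173 − 9 = 164.
164 growth lines at 2 per year is 164 / 2 = 82 years.
The growth line at the ventral margin is 1917 CE, so the winter growth check dates to 1917 − 82 = 1835 CE.

1835 CE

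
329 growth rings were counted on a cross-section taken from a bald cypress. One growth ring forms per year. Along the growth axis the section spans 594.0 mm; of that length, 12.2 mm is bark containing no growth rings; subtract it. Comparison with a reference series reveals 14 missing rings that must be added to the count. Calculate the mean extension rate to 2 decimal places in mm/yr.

After corrections the count is 329 + 14 = 343 growth rings.
Removing the 12.2 mm offcut leaves 594.0 − 12.2 = 581.8 mm.
Extension rate ≈ 581.8 / 343 = 1.70 mm/yr.

1.70 mm/yr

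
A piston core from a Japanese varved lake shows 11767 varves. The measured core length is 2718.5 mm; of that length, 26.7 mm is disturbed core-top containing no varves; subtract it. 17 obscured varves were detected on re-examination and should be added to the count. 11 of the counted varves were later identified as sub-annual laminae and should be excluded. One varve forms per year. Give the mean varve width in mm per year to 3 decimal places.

0.229 mm per year

After corrections the count is 11767 − 11 + 17 = 11773 varves.
Removing the 26.7 mm offcut leaves 2718.5 − 26.7 = 2691.8 mm.
2691.8 mm over 11773 years gives 2691.8 / 11773 ≈ 0.229 mm per year.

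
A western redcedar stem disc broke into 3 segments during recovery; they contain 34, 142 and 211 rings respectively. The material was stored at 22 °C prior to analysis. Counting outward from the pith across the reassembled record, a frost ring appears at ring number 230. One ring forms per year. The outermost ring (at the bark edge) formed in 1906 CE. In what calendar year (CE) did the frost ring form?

1749 CE

Total rings = 34 + 142 + 211 = 387.
Between ring 230 and the bark edge there are 387 − 230 = 157 rings.
1906 − 157 = 1749 CE.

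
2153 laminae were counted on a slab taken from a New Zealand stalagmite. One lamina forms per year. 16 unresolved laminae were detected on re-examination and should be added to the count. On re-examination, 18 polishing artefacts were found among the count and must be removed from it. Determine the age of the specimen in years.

Adjusted count: 2153 − 18 + 16 = 2151 laminae.
One lamina per year makes the duration 2151 years.

2151 years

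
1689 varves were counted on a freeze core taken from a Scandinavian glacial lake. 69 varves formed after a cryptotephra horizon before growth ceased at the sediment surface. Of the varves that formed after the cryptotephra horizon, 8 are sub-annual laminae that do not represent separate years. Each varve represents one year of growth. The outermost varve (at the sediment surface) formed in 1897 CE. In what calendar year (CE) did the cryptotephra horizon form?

1836 CE

69 varves post-date the cryptotephra horizon.
69 − 8 false = 61 true varves after the cryptotephra horizon.
Counting back 61 years from 1897 CE places the cryptotephra horizon in 1897 − 61 = 1836 CE.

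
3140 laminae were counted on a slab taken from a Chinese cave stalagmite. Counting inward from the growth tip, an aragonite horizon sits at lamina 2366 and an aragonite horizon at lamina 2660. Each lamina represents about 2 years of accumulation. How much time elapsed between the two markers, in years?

588 years

Separation: 2660 − 2366 = 294 laminae.
At 2 years per lamina, 294 × 2 = 588 years.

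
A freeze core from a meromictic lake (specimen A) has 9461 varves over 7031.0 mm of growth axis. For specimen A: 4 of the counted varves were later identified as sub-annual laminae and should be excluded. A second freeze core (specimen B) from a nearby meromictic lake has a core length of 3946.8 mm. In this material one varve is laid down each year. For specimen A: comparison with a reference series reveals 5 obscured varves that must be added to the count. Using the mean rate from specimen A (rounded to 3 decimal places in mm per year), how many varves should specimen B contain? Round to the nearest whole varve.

5312 varves

Specimen A: after corrections the count is 9461 − 4 + 5 = 9462 varves.
A: Extension rate ≈ 7031.0 / 9462 = 0.743 mm/year.
Specimen B: 3946.8 mm / 0.743 mm per year = 5311.98 years ≈ 5312 varves.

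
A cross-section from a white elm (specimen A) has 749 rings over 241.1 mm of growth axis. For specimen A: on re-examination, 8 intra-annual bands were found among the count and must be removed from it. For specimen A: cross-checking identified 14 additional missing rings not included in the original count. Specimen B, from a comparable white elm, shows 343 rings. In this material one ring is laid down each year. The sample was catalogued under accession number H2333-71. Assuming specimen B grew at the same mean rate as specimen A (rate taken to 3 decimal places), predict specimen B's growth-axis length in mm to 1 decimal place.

Specimen A: after corrections the count is 749 − 8 + 14 = 755 rings.
A: 241.1 mm over 755 years gives 241.1 / 755 ≈ 0.319 mm/year.
B's length ≈ 0.319 × 343 = 109.4 mm.

109.4 mm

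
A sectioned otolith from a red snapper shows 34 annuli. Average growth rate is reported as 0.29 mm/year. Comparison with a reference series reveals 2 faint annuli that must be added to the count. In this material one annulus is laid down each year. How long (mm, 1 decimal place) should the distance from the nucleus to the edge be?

10.4 mm

After corrections the count is 34 + 2 = 36 annuli.
36 years at 0.29 mm/year gives 0.29 × 36 = 10.4 mm.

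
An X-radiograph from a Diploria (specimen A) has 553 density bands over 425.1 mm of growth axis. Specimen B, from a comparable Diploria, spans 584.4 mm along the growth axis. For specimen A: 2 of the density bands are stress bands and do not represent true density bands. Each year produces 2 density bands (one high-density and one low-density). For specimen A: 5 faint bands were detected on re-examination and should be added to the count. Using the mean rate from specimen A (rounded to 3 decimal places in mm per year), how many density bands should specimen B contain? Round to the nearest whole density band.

Specimen A: true density band count = 553 − 2 + 5 = 556.
Specimen A: 556 density bands at 2 per year is 556 / 2 = 278 years.
A: Mean rate = 425.1 mm / 278 years ≈ 1.529 mm per year.
B spans 584.4 / 1.529 = 382.21 years; at 2 density bands per year that is 382.21 × 2 ≈ 764 density bands.

764 density bands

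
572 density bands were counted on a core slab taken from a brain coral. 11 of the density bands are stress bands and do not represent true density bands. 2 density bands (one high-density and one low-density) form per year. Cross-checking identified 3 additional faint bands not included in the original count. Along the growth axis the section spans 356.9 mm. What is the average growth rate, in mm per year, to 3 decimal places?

1.266 mm per year

Correcting the raw count gives 572 − 11 + 3 = 564 true density bands.
Dividing by 2 density bands per year: 564 / 2 = 282 years.
356.9 mm over 282 years gives 356.9 / 282 ≈ 1.266 mm per year.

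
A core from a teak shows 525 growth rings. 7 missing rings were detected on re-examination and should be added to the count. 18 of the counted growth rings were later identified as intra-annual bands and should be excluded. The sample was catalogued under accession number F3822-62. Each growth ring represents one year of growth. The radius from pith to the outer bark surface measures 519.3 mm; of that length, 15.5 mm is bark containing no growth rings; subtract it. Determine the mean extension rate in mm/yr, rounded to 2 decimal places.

0.98 mm/yr

Adjusted count: 525 − 18 + 7 = 514 growth rings.
Net length = 519.3 − 15.5 = 503.8 mm.
503.8 mm over 514 years gives 503.8 / 514 ≈ 0.98 mm/yr.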